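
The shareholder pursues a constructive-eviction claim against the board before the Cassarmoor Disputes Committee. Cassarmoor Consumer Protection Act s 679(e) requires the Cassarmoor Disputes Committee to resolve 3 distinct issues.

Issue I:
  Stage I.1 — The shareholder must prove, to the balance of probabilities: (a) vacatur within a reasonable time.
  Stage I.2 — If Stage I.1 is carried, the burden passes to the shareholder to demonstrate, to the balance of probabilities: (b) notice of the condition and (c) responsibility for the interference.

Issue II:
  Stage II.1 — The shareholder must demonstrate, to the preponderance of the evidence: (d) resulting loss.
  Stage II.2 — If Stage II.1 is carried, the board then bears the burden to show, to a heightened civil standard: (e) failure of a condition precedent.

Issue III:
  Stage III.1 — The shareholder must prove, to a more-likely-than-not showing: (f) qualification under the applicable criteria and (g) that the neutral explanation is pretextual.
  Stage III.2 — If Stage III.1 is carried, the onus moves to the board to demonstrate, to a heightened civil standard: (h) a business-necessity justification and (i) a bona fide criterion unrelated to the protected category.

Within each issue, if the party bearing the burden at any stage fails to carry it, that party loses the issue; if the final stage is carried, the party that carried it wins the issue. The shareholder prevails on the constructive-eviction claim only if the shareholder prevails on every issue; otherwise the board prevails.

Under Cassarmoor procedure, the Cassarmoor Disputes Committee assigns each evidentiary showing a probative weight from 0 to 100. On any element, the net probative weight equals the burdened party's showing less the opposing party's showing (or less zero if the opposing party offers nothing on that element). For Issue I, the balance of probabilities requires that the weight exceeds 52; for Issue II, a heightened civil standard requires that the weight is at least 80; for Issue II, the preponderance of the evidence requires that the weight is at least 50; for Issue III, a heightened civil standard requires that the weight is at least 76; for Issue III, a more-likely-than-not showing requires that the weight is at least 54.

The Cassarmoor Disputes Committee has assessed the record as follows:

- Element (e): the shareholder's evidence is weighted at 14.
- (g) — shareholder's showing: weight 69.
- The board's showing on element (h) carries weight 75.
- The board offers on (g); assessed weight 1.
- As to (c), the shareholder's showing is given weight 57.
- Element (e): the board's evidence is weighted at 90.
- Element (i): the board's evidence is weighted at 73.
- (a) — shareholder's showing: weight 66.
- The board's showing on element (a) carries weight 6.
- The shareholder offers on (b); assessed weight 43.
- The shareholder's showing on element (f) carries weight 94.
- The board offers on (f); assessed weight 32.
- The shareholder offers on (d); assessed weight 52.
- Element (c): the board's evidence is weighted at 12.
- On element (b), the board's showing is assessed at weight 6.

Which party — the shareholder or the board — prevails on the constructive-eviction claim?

— Issue I —
At Stage I.1 the shareholder must meet the balance of probabilities (weight exceeds 52): on (a) the weight is 66 less the opposing 6 gives net 60, which does exceed 52, so (a) meets the standard.
  All elements met. The shareholder retains the burden for Stage I.2.
At Stage I.2 the shareholder must meet the balance of probabilities (weight exceeds 52): on (b) the weight is 43 less the opposing 6 gives net 37, ≤ 52, so (b) does not meet the standard; on (c) the weight is 57 less the opposing 12 gives net 45, which does not exceed 52, so (c) does not meet the standard.
  The shareholder does not carry Stage I.2.
The board prevails on this issue.
— Issue II —
Stage II.1 — burden on shareholder; standard: the preponderance of the evidence (weight is at least 50).
    (d): 52 ≥ 50 [met]
  The shareholder carries Stage II.1; the board now bears the burden.
Stage II.2 — burden on board; standard: a heightened civil standard (weight is at least 80).
    (e): 90 − 14 = 76 < 80 [not met]
  The board does not carry Stage II.2.
The analysis ends at Stage II.2; the shareholder prevails on this issue.
— Issue III —
Stage III.1 — burden on shareholder; standard: a more-likely-than-not showing (weight is at least 54).
    (f): 94 − 32 = 62 ≥ 54 [met]
    (g): 69 − 1 = 68 ≥ 54 [met]
  Stage III.1 carried; the burden shifts to the board.
Stage III.2 — burden on board; standard: a heightened civil standard (weight is at least 76).
    (h): 75 < 76 [not met]
    (i): 73 < 76 [not met]
  Not every element is met, so the board fails to carry Stage III.2.
So the shareholder prevails on this issue.
Per-issue: Issue I → board; Issue II → shareholder; Issue III → shareholder. The shareholder must prevail on every issue; overall, the board prevails.

board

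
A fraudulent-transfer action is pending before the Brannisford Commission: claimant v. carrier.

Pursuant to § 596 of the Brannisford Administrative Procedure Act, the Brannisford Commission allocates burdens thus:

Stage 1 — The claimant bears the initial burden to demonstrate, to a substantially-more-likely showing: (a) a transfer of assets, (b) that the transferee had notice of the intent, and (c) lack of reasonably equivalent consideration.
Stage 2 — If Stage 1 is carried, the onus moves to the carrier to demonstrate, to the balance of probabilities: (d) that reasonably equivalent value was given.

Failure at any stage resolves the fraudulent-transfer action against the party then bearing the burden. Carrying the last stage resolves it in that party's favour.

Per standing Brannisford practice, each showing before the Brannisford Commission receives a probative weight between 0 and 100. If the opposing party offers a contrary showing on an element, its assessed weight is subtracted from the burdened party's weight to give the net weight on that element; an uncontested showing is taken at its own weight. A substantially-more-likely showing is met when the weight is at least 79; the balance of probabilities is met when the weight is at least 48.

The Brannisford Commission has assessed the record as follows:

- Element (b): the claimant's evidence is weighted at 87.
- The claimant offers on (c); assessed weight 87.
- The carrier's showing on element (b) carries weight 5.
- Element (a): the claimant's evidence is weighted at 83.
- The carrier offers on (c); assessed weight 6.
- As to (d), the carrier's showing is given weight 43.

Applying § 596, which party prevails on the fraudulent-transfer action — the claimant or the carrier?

claimant

Stage 1 — burden on claimant; standard: a substantially-more-likely showing (weight is at least 79).
    (a): 83 ≥ 79 [met]
    (b): 87 − 5 = 82 ≥ 79 [met]
    (c): 87 − 6 = 81 ≥ 79 [met]
  The claimant carries Stage 1; the carrier now bears the burden.
Stage 2 — burden on carrier; standard: the balance of probabilities (weight is at least 48).
    (d): 43 < 48 [not met]
  The carrier does not carry Stage 2.
The claimant prevails.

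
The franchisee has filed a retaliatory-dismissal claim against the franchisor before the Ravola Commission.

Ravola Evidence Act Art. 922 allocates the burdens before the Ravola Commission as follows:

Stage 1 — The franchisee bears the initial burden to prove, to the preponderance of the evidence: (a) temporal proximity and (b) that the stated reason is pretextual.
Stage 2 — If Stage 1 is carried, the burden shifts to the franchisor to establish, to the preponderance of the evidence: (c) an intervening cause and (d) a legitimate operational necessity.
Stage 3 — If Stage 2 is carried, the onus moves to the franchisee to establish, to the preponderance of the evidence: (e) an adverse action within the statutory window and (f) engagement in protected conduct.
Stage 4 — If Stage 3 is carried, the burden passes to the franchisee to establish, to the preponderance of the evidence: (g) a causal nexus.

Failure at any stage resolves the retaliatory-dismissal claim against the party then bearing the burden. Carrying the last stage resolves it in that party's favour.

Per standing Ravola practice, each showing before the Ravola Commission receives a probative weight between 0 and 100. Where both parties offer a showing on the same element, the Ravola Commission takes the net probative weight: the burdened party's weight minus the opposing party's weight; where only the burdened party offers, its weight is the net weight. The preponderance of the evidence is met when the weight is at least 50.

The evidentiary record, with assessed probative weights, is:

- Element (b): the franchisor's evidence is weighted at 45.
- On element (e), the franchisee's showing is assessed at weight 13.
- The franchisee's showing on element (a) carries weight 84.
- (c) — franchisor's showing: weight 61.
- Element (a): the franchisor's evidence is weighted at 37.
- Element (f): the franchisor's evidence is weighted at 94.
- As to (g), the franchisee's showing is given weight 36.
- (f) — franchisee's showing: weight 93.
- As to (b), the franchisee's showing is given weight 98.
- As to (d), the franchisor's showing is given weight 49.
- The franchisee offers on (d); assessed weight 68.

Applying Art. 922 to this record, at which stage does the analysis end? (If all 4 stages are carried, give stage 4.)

stage 1

At Stage 1 the franchisee must meet the preponderance of the evidence (weight is at least 50): on (a) the weight is 84 less the opposing 37 gives net 47, which does not reach 50, so (a) does not meet the standard; on (b) the weight is 98 less the opposing 45 gives net 53, which does reach 50, so (b) meets the standard.
  Stage 1 not carried; the franchisee fails its burden.
So the franchisor prevails.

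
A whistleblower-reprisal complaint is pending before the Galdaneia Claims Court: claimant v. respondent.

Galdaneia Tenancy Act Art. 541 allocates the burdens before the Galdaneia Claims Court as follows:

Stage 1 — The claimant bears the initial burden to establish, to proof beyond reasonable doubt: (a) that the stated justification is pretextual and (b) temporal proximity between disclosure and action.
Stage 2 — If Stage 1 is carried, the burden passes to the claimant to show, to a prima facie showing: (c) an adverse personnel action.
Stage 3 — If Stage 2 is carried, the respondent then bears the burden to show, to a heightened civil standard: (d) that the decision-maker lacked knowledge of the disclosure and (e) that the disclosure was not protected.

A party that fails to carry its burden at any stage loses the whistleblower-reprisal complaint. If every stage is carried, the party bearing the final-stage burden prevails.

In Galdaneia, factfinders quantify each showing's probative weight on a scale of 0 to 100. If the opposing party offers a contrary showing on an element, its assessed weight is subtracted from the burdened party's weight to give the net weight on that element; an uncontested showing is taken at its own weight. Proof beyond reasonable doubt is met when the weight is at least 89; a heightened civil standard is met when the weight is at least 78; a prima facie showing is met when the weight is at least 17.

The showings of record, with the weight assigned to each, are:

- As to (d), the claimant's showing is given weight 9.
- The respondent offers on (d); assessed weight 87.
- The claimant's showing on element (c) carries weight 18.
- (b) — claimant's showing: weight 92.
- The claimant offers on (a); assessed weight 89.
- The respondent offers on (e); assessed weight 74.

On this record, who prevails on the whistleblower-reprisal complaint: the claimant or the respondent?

Stage 1 — burden on claimant; standard: proof beyond reasonable doubt (weight is at least 89).
    (a): 89 ≥ 89 [met]
    (b): 92 ≥ 89 [met]
  All elements met. The claimant retains the burden for Stage 2.
Stage 2 — burden on claimant; standard: a prima facie showing (weight is at least 17).
    (c): 18 ≥ 17 [met]
  Stage 2 is satisfied; the onus moves to the respondent.
Stage 3 — burden on respondent; standard: a heightened civil standard (weight is at least 78).
    (d): 87 − 9 = 78 ≥ 78 [met]
    (e): 74 < 78 [not met]
  The respondent does not carry Stage 3.
The claimant prevails.

claimant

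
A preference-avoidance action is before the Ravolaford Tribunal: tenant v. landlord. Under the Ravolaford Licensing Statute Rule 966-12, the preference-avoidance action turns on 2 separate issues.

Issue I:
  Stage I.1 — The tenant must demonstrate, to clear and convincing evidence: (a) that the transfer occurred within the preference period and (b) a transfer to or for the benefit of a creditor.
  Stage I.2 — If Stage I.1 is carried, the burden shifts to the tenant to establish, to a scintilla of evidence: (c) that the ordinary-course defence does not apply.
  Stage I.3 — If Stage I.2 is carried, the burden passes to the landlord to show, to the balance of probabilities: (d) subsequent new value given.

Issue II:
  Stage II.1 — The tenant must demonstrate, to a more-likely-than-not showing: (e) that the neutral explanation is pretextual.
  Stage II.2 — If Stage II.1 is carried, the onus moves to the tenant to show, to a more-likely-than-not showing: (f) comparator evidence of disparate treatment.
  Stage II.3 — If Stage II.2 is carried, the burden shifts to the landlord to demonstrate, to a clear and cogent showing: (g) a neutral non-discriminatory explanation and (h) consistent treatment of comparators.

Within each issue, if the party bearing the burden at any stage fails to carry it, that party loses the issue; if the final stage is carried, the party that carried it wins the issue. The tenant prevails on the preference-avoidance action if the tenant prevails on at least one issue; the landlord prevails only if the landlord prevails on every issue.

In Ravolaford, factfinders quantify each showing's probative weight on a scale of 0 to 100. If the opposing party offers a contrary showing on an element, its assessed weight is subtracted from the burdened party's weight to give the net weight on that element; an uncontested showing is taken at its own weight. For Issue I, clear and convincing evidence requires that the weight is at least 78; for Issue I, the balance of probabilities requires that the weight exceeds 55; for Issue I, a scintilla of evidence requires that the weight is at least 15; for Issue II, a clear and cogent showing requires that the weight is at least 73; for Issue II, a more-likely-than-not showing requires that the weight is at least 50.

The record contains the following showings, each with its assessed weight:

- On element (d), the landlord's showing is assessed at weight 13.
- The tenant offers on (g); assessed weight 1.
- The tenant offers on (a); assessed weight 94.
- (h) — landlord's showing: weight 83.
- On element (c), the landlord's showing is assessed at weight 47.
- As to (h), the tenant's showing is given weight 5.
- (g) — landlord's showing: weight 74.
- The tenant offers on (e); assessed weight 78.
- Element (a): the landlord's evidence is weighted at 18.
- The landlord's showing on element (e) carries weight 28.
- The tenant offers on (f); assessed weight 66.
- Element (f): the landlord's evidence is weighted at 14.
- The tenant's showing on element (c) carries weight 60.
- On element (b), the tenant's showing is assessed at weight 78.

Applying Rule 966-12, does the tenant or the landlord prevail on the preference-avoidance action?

landlord

— Issue I —
Stage I.1 — burden on tenant; standard: clear and convincing evidence (weight is at least 78).
    (a): 94 − 18 = 76 < 78 [not met]
    (b): 78 ≥ 78 [met]
  Stage I.1 not carried; the tenant fails its burden.
The analysis ends at Stage I.1; the landlord prevails on this issue.
— Issue II —
Stage II.1 (tenant, a more-likely-than-not showing, weight is at least 50): (e) net 78−28=50 ≥ 50 — meets.
  Stage II.1 is satisfied; the tenant continues to bear the burden.
Stage II.2 (tenant, a more-likely-than-not showing, weight is at least 50): (f) net 66−14=52 ≥ 50 — meets.
  Stage II.2 is satisfied; the onus moves to the landlord.
Stage II.3 (landlord, a clear and cogent showing, weight is at least 73): (g) net 74−1=73 ≥ 73 — meets; (h) net 83−5=78 ≥ 73 — meets.
  All elements met at the final stage.
All stages carried — the landlord prevails on this issue.
Per-issue: Issue I → landlord; Issue II → landlord. The tenant must prevail on at least one issue; overall, the landlord prevails.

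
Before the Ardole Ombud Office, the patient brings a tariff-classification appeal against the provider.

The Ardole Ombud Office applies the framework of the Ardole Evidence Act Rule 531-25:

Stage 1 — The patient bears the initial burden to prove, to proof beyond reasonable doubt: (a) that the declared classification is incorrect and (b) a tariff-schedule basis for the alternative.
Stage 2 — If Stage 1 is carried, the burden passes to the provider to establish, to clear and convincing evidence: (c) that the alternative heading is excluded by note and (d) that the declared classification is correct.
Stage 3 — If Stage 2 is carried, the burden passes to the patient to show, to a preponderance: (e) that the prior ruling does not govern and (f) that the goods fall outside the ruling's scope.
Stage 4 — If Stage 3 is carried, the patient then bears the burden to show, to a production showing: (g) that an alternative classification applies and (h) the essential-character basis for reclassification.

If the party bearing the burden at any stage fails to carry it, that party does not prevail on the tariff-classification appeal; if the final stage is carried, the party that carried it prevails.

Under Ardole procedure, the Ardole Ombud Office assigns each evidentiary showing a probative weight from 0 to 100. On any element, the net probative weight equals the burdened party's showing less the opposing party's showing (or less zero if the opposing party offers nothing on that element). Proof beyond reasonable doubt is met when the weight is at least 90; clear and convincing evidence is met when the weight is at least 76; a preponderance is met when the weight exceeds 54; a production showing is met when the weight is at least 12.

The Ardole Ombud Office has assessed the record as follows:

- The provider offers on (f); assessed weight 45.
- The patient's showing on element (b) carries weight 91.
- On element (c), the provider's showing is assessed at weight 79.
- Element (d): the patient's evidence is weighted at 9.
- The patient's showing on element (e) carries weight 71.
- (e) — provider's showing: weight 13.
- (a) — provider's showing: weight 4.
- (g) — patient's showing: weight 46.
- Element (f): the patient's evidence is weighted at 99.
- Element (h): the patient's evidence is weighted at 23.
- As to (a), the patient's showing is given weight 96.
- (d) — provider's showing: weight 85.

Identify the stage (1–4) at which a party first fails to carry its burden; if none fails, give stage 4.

stage 3

At Stage 1 the patient must meet proof beyond reasonable doubt (weight is at least 90): on (a) the weight is 96 less the opposing 4 gives net 92, ≥ 90, so (a) meets the standard; on (b) the weight is 91, ≥ 90, so (b) meets the standard.
  All elements met. The burden passes to the provider.
At Stage 2 the provider must meet clear and convincing evidence (weight is at least 76): on (c) the weight is 79, ≥ 76, so (c) meets the standard; on (d) the weight is 85 less the opposing 9 gives net 76, which does reach 76, so (d) meets the standard.
  The provider carries Stage 2; the patient now bears the burden.
At Stage 3 the patient must meet a preponderance (weight exceeds 54): on (e) the weight is 71 less the opposing 13 gives net 58, > 54, so (e) meets the standard; on (f) the weight is 99 less the opposing 45 gives net 54, which does not exceed 54, so (f) does not meet the standard.
  Not every element is met, so the patient fails to carry Stage 3.
The provider prevails.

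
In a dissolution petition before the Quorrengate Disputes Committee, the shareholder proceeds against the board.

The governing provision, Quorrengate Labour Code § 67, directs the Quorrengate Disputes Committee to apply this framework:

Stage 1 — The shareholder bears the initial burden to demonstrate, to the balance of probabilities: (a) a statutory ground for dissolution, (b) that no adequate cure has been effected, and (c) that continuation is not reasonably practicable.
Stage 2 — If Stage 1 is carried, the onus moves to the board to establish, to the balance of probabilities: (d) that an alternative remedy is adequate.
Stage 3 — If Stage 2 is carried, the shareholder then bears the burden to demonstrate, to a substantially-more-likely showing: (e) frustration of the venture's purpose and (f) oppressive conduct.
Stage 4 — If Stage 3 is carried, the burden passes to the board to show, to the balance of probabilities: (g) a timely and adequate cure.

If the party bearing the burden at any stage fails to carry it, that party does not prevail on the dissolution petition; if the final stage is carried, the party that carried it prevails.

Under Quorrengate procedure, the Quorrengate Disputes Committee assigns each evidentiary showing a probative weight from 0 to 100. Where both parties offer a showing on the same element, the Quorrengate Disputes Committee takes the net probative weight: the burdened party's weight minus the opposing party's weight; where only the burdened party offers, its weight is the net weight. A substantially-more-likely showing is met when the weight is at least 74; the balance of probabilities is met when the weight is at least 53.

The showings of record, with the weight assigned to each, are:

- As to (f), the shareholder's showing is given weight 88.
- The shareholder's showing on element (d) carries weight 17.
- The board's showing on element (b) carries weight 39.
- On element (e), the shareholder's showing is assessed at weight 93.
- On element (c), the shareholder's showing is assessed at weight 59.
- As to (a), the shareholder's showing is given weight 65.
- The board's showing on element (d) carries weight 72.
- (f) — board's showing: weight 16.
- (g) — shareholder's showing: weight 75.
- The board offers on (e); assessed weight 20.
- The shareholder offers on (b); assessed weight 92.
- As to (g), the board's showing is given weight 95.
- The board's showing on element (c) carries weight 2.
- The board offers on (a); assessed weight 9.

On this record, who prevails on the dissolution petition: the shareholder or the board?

Stage 1 (shareholder, the balance of probabilities, weight is at least 53): (a) net 65−9=56 ≥ 53 — meets; (b) net 92−39=53 ≥ 53 — meets; (c) net 59−2=57 ≥ 53 — meets.
  All elements met. The burden passes to the board.
Stage 2 (board, the balance of probabilities, weight is at least 53): (d) net 72−17=55 ≥ 53 — meets.
  Stage 2 is satisfied; the onus moves to the shareholder.
Stage 3 (shareholder, a substantially-more-likely showing, weight is at least 74): (e) net 93−20=73 < 74 — fails; (f) net 88−16=72 < 74 — fails.
  Stage 3 not carried; the shareholder fails its burden.
The board prevails.

board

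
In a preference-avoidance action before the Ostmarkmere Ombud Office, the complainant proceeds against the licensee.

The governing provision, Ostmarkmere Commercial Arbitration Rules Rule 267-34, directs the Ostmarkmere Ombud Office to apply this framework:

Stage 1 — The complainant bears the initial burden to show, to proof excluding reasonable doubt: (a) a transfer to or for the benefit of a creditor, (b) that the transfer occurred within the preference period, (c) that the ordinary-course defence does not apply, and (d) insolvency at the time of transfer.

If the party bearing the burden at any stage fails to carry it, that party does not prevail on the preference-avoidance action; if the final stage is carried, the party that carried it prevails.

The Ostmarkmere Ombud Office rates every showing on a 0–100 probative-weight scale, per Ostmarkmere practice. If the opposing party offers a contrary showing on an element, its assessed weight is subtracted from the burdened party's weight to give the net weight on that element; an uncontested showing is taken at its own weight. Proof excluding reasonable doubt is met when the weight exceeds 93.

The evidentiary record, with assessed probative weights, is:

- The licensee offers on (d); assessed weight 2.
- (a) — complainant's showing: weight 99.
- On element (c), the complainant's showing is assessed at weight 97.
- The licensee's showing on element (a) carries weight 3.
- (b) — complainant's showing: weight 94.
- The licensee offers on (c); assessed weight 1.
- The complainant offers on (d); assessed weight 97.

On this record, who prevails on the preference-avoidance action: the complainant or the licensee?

complainant

Stage 1 (complainant, proof excluding reasonable doubt, weight exceeds 93): (a) net 99−3=96 > 93 — meets; (b) 94 > 93 — meets; (c) net 97−1=96 > 93 — meets; (d) net 97−2=95 > 93 — meets.
  All elements met at the final stage.
Every stage carried; the complainant prevails.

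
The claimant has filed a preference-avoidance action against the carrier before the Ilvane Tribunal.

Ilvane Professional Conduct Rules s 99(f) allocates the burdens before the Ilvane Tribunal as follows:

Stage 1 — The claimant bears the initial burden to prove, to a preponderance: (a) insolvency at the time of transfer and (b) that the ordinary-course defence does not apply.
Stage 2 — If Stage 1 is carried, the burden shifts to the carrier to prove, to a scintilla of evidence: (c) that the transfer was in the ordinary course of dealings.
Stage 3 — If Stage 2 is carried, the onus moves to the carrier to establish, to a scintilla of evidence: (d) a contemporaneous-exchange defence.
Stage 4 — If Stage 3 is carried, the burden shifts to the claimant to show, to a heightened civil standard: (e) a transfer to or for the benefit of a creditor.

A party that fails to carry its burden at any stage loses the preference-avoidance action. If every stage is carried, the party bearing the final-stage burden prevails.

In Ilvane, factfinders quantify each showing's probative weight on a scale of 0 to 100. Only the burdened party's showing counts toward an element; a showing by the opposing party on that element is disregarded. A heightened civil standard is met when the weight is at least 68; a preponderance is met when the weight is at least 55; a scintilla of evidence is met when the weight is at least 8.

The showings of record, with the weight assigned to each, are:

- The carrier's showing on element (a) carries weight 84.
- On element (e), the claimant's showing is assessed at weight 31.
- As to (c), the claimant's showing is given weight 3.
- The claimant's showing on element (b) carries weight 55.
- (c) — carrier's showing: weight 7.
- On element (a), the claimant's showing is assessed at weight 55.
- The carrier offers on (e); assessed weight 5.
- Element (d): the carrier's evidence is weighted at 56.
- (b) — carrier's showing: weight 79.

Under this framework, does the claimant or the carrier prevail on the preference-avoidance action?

claimant

Stage 1 — burden on claimant; standard: a preponderance (weight is at least 55).
    (a): 55 (carrier's 84 disregarded) ≥ 55 [met]
    (b): 55 (carrier's 79 disregarded) ≥ 55 [met]
  All elements met. The burden passes to the carrier.
Stage 2 — burden on carrier; standard: a scintilla of evidence (weight is at least 8).
    (c): 7 (claimant's 3 disregarded) < 8 [not met]
  Stage 2 not carried; the carrier fails its burden.
So the claimant prevails.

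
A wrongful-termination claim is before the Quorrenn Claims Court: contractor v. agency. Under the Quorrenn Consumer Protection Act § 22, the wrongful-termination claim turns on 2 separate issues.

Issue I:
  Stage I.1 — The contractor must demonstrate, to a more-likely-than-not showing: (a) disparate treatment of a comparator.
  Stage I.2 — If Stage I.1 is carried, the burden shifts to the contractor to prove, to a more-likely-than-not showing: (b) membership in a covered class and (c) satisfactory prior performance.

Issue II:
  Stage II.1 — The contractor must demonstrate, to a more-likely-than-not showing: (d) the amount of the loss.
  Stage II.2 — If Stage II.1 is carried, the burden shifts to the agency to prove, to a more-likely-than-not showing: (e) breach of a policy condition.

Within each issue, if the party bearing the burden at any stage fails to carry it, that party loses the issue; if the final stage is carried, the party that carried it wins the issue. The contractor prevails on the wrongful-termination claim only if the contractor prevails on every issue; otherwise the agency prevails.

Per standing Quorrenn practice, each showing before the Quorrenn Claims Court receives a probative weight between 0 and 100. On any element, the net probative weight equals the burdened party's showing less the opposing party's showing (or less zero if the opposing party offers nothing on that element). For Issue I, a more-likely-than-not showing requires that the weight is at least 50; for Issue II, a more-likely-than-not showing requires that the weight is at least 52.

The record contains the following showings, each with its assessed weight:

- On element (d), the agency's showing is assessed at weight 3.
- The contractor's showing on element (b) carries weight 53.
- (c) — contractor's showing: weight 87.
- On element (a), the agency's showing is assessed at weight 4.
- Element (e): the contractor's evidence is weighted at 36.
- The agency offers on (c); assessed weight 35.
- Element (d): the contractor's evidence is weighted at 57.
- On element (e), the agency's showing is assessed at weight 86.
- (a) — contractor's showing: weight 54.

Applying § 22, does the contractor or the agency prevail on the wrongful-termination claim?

contractor

— Issue I —
Stage I.1 (contractor, a more-likely-than-not showing, weight is at least 50): (a) net 54−4=50 ≥ 50 — meets.
  Stage I.1 is satisfied; the contractor continues to bear the burden.
Stage I.2 (contractor, a more-likely-than-not showing, weight is at least 50): (b) 53 ≥ 50 — meets; (c) net 87−35=52 ≥ 50 — meets.
  Stage I.2 carried; the final stage is satisfied.
Every stage carried; the contractor prevails on this issue.
— Issue II —
Stage II.1 — burden on contractor; standard: a more-likely-than-not showing (weight is at least 52).
    (d): 57 − 3 = 54 ≥ 52 [met]
  Stage II.1 carried; the burden shifts to the agency.
Stage II.2 — burden on agency; standard: a more-likely-than-not showing (weight is at least 52).
    (e): 86 − 36 = 50 < 52 [not met]
  The agency does not carry Stage II.2.
So the contractor prevails on this issue.
Per-issue: Issue I → contractor; Issue II → contractor. The contractor must prevail on every issue; overall, the contractor prevails.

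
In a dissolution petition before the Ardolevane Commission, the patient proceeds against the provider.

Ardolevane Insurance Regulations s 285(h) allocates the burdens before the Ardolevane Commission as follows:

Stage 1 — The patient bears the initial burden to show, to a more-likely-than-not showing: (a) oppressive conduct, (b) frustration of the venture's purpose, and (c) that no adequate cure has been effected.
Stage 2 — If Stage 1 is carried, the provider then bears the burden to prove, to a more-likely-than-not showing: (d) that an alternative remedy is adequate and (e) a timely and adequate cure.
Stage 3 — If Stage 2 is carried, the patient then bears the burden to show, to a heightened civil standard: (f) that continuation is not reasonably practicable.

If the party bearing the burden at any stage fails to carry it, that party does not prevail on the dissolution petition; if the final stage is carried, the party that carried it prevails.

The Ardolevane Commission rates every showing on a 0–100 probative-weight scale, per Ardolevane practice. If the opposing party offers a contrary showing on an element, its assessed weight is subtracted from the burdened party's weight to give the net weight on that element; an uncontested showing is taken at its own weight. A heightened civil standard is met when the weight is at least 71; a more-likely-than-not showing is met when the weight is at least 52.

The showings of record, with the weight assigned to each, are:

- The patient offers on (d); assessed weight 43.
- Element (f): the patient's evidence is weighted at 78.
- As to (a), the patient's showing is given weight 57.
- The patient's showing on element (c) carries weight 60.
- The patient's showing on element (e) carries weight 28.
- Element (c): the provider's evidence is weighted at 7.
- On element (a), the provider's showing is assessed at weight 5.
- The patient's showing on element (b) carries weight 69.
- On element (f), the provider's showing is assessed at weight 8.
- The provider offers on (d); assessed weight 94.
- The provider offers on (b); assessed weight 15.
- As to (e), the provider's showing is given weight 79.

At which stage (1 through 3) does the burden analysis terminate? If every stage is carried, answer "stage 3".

stage 2

Stage 1 — burden on patient; standard: a more-likely-than-not showing (weight is at least 52).
    (a): 57 − 5 = 52 ≥ 52 [met]
    (b): 69 − 15 = 54 ≥ 52 [met]
    (c): 60 − 7 = 53 ≥ 52 [met]
  Stage 1 is satisfied; the onus moves to the provider.
Stage 2 — burden on provider; standard: a more-likely-than-not showing (weight is at least 52).
    (d): 94 − 43 = 51 < 52 [not met]
    (e): 79 − 28 = 51 < 52 [not met]
  Not every element is met, so the provider fails to carry Stage 2.
The analysis ends at Stage 2; the patient prevails.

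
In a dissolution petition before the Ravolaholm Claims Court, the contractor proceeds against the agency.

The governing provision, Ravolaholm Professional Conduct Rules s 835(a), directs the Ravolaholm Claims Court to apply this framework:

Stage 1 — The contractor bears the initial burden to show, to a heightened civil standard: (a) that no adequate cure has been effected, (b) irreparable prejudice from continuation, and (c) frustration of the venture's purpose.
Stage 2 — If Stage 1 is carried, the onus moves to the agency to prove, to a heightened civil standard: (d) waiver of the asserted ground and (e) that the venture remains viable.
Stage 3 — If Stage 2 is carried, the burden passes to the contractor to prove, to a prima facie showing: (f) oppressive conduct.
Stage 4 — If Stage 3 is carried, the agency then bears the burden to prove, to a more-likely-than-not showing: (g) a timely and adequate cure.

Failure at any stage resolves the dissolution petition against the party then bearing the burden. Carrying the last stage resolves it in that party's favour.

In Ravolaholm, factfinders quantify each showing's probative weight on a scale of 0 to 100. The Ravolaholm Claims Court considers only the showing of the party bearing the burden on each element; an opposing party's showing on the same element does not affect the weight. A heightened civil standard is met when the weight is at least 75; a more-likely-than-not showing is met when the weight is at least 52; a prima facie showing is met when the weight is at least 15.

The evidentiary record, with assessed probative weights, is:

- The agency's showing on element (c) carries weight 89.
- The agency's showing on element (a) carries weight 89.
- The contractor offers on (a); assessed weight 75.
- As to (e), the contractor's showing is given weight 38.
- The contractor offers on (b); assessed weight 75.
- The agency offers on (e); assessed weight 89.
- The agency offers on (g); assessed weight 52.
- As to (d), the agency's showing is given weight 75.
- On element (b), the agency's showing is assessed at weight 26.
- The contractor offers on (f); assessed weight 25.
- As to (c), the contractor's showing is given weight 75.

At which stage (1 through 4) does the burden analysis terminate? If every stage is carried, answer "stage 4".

stage 4

Stage 1 — burden on contractor; standard: a heightened civil standard (weight is at least 75).
    (a): 75 (agency's 89 disregarded) ≥ 75 [met]
    (b): 75 (agency's 26 disregarded) ≥ 75 [met]
    (c): 75 (agency's 89 disregarded) ≥ 75 [met]
  The contractor carries Stage 1; the agency now bears the burden.
Stage 2 — burden on agency; standard: a heightened civil standard (weight is at least 75).
    (d): 75 ≥ 75 [met]
    (e): 89 (contractor's 38 disregarded) ≥ 75 [met]
  The agency carries Stage 2; the contractor now bears the burden.
Stage 3 — burden on contractor; standard: a prima facie showing (weight is at least 15).
    (f): 25 ≥ 15 [met]
  Stage 3 carried; the burden shifts to the agency.
Stage 4 — burden on agency; standard: a more-likely-than-not showing (weight is at least 52).
    (g): 52 ≥ 52 [met]
  Stage 4 carried; the final stage is satisfied.
Every stage carried; the agency prevails.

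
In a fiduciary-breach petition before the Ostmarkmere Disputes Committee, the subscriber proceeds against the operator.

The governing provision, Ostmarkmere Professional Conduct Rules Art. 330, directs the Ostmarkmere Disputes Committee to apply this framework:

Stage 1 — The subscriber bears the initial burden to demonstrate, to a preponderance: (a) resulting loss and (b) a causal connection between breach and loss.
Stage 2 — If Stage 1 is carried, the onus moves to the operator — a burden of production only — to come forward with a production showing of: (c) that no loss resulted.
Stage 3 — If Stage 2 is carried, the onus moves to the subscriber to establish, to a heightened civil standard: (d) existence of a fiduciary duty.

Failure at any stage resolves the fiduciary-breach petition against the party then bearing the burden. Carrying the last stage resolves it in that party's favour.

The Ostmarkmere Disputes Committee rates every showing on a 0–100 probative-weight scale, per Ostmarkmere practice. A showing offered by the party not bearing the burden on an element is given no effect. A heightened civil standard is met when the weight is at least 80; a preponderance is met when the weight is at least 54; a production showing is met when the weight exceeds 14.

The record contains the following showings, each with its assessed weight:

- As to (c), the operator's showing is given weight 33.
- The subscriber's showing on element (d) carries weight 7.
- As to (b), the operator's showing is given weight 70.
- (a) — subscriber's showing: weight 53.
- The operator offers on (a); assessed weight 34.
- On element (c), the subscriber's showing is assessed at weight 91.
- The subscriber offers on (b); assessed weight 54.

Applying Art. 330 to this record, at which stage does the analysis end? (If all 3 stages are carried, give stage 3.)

Stage 1 — burden on subscriber; standard: a preponderance (weight is at least 54).
    (a): 53 (operator's 34 disregarded) < 54 [not met]
    (b): 54 (operator's 70 disregarded) ≥ 54 [met]
  Not every element is met, so the subscriber fails to carry Stage 1.
The analysis ends at Stage 1; the operator prevails.

stage 1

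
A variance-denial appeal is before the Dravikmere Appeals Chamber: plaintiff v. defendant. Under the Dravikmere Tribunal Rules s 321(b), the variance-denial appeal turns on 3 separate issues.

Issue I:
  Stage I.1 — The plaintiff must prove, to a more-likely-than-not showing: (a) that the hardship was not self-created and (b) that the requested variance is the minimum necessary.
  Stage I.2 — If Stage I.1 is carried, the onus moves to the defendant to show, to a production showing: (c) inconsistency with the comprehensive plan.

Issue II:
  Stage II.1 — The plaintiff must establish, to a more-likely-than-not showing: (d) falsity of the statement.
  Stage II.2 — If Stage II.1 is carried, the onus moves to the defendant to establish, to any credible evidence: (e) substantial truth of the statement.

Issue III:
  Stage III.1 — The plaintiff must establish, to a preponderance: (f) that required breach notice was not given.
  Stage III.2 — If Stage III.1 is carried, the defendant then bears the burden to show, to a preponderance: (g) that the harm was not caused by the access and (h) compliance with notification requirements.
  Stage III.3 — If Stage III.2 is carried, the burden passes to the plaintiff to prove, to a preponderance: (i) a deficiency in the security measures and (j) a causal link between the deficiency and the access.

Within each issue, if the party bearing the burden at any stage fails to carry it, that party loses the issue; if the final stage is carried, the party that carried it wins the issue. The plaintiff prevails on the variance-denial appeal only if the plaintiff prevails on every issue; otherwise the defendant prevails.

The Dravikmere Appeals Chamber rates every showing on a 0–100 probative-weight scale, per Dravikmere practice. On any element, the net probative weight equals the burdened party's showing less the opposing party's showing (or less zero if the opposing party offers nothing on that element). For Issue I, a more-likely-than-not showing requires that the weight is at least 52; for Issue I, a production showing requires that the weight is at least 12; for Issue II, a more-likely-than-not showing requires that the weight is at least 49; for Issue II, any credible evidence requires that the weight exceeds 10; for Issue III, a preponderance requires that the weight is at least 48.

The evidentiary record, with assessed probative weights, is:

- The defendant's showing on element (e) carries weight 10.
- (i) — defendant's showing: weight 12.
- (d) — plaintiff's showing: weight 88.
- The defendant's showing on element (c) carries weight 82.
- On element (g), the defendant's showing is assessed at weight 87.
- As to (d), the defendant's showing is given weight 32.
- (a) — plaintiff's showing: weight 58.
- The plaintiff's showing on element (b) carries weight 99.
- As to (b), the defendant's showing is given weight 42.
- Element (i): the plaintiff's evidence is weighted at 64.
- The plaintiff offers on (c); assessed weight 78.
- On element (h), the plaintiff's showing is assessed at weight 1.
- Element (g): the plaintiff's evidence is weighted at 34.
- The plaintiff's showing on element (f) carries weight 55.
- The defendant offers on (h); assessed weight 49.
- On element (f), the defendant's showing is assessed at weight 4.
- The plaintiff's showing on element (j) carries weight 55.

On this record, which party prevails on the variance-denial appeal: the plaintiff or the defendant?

plaintiff

— Issue I —
At Stage I.1 the plaintiff must meet a more-likely-than-not showing (weight is at least 52): on (a) the weight is 58, which does reach 52, so (a) meets the standard; on (b) the weight is 99 less the opposing 42 gives net 57, ≥ 52, so (b) meets the standard.
  Stage I.1 is satisfied; the onus moves to the defendant.
At Stage I.2 the defendant must meet a production showing (weight is at least 12): on (c) the weight is 82 less the opposing 78 gives net 4, < 12, so (c) does not meet the standard.
  Not every element is met, so the defendant fails to carry Stage I.2.
The plaintiff prevails on this issue.
— Issue II —
At Stage II.1 the plaintiff must meet a more-likely-than-not showing (weight is at least 49): on (d) the weight is 88 less the opposing 32 gives net 56, which does reach 49, so (d) meets the standard.
  The plaintiff carries Stage II.1; the defendant now bears the burden.
At Stage II.2 the defendant must meet any credible evidence (weight exceeds 10): on (e) the weight is 10, ≤ 10, so (e) does not meet the standard.
  Not every element is met, so the defendant fails to carry Stage II.2.
So the plaintiff prevails on this issue.
— Issue III —
Stage III.1 — burden on plaintiff; standard: a preponderance (weight is at least 48).
    (f): 55 − 4 = 51 ≥ 48 [met]
  Stage III.1 carried; the burden shifts to the defendant.
Stage III.2 — burden on defendant; standard: a preponderance (weight is at least 48).
    (g): 87 − 34 = 53 ≥ 48 [met]
    (h): 49 − 1 = 48 ≥ 48 [met]
  Stage III.2 carried; the burden shifts to the plaintiff.
Stage III.3 — burden on plaintiff; standard: a preponderance (weight is at least 48).
    (i): 64 − 12 = 52 ≥ 48 [met]
    (j): 55 ≥ 48 [met]
  The plaintiff carries the last stage.
Every stage carried; the plaintiff prevails on this issue.
Per-issue: Issue I → plaintiff; Issue II → plaintiff; Issue III → plaintiff. The plaintiff must prevail on every issue; overall, the plaintiff prevails.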